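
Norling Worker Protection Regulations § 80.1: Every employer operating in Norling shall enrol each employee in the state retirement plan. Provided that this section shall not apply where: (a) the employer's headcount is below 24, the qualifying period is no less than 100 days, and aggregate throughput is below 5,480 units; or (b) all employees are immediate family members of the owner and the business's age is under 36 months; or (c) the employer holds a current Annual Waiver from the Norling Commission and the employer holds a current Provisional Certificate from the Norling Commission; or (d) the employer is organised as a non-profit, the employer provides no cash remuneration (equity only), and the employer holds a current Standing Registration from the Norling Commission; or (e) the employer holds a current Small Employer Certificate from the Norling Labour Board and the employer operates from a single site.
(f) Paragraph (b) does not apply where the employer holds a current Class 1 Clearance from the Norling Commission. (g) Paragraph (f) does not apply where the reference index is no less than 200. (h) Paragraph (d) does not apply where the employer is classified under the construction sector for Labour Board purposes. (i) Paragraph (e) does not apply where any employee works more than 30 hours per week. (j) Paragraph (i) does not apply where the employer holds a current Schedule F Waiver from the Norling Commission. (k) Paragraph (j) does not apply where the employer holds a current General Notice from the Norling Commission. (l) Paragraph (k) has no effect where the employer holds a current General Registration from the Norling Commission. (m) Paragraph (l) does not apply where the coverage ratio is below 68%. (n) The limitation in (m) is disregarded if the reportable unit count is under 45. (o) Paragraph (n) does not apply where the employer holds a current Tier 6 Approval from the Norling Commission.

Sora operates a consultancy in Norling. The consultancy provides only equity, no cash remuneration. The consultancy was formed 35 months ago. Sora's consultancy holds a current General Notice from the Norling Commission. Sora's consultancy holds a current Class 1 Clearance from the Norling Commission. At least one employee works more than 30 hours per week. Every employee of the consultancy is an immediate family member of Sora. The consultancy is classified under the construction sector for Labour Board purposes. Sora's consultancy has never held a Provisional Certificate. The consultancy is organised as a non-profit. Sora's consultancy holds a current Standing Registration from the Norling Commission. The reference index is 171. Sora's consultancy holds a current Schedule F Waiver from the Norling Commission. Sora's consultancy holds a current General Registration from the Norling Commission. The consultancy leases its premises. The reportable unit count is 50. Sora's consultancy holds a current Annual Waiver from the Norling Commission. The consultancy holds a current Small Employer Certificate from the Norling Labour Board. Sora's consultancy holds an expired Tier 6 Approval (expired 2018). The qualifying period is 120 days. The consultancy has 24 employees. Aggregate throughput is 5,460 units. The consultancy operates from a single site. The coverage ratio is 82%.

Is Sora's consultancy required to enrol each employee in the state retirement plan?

No — exception (e) applies; Sora's consultancy is not required to enrol each employee in the state retirement plan.

Exception (a) requires that the employer's headcount is below 24; but the employer's headcount is 24, not below 24, so (a) is unavailable.
Exception (b): every employee is an immediate family member; the business's age is 35 months, under the 36 months limit — every condition holds. Turning to paragraphs (f)–(g): (f) is triggered — a current Class 1 Clearance is held. (g) is inapplicable (the reference index is 171, short of 200), so (f) stands. Exception (b) does not apply.
Exception (c) fails — no current Provisional Certificate is held.
Exception (d) is satisfied on its face — the employer is a non-profit; remuneration is equity-only; a current Standing Registration is held. However, paragraph (h) must be considered: (h) is triggered — the consultancy is classified under the construction sector. So (d) is unavailable.
Exception (e)'s conditions are all satisfied: a current Small Employer Certificate is held; the employer operates from a single site. Considering the limiting provisions: (i) would limit (e) — at least one employee exceeds 30 hours/week — but (j) sets (i) aside: (j) operates against (i): a current Schedule F Waiver is held. (k) would limit (j) — a current General Notice is held — but (l) sets (k) aside: (l) operates — a current General Registration is held. (m) does not operate here (the coverage ratio is 82%, not below 68%), so (l) stands. So (e) applies.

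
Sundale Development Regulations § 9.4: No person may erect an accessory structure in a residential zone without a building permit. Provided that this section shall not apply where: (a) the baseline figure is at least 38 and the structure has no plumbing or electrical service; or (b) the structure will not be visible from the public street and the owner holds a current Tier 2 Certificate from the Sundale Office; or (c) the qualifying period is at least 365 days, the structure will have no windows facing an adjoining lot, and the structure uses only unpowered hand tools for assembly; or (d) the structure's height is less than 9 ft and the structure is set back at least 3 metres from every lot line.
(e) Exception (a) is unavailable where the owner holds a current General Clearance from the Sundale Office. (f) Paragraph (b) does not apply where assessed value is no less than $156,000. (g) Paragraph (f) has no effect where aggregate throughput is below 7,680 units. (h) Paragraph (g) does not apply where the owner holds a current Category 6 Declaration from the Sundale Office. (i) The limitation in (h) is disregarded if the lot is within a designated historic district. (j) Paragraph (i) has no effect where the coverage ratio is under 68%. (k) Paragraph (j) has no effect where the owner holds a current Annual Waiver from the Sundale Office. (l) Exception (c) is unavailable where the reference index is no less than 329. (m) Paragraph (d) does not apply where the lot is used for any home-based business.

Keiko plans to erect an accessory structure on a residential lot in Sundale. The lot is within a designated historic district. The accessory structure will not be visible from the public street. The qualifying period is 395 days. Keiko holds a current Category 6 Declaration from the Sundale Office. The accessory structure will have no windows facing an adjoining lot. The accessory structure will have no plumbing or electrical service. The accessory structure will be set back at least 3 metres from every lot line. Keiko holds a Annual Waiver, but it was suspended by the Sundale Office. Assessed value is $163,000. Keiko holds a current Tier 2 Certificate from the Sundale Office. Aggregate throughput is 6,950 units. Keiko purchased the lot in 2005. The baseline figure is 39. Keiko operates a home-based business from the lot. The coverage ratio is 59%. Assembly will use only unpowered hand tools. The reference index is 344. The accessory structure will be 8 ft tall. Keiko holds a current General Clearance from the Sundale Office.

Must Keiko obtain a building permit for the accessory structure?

Exception (a)'s conditions are all satisfied: the baseline figure is 39, meeting the 38 threshold; there is no plumbing or electrical service. But applying paragraph (e): (e) operates against (a): a current General Clearance is held. (a) is therefore removed.
Exception (b)'s conditions are all satisfied: the structure will not be visible from the street; a current Tier 2 Certificate is held. Turning to paragraphs (f)–(k): (f) applies — assessed value is $163,000, meeting the $156,000 threshold. (g) is triggered (aggregate throughput is 6,950 units, below the 7,680 units limit), but is itself disapplied by (h): (h) operates against (g): a current Category 6 Declaration is held. (i) would limit (h) — the lot is in a historic district — but (j) sets (i) aside: (j) operates against (i): the coverage ratio is 59%, under the 68% limit. (k) is not triggered (the Annual Waiver is not current), so (j) stands. Exception (b) does not apply.
Exception (c) is satisfied on its face — the qualifying period is 395 days, meeting the 365 days threshold; no windows face an adjoining lot; assembly uses only hand tools. But: (l) operates — the reference index is 344, meeting the 329 threshold. Exception (c) does not apply.
Exception (d) is satisfied on its face — the structure's height is 8 ft, less than the 9 ft limit; the setback is at least 3 m on every side. But: (m) operates against (d): a home-based business operates on the lot. So (d) is unavailable.
None of the exceptions is available; § 9.4 applies in full.

Yes — Keiko must obtain a building permit.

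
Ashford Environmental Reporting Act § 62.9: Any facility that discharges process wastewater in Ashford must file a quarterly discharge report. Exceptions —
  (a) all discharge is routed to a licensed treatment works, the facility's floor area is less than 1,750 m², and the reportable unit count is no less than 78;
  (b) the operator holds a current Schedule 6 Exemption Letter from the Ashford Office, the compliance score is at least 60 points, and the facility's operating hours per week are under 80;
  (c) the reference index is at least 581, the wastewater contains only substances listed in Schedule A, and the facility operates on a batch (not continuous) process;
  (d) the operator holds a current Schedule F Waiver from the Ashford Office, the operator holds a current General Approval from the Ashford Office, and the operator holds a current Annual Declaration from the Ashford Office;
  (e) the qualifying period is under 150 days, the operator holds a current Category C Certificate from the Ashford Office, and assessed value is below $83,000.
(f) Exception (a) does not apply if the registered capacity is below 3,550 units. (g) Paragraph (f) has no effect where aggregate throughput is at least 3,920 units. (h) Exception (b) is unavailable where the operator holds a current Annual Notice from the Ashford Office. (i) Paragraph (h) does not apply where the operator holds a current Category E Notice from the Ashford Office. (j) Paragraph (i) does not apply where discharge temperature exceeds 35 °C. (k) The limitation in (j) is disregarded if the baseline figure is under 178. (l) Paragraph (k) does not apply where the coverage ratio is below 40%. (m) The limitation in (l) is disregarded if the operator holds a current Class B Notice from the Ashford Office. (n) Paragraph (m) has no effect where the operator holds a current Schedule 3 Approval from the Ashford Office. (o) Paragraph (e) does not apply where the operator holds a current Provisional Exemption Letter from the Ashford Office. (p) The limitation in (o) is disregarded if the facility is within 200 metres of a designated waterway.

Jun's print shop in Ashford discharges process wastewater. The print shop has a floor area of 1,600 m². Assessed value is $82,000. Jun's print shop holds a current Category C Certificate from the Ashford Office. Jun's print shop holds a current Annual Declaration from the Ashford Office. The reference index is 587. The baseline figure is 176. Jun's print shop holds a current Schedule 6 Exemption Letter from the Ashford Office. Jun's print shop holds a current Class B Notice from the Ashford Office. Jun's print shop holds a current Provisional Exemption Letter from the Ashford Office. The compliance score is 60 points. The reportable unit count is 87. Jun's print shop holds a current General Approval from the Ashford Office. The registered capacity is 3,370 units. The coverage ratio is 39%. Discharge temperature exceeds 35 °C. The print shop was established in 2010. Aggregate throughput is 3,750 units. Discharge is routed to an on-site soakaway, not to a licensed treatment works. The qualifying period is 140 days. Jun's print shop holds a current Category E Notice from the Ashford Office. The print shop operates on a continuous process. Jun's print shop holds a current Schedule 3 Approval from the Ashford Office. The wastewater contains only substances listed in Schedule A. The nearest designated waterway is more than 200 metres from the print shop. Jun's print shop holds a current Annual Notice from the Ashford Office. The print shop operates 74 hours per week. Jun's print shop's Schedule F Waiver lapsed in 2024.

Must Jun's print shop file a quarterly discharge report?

Exception (a) fails — discharge is not routed to a licensed treatment works.
Exception (b) is satisfied on its face — a current Schedule 6 Exemption Letter is held; the compliance score is 60 points, meeting the 60 points threshold; the facility's operating hours per week are 74, under the 80 limit. But: (h) operates against (b): a current Annual Notice is held. (i) is engaged (a current Category E Notice is held), but is overridden by (j): (j) operates against (i): discharge temperature exceeds 35 °C. (k) applies (the baseline figure is 176, under the 178 limit), but is displaced by (l): (l) is engaged — the coverage ratio is 39%, below the 40% limit. (m) would limit (l) — a current Class B Notice is held — but (n) sets (m) aside: (n) operates against (m): a current Schedule 3 Approval is held. So (b) is unavailable.
Exception (c) does not apply: the facility operates on a continuous process.
Exception (d) fails — there is no Schedule F Waiver in force.
All of (e)'s requirements are met (the qualifying period is 140 days, under the 150 days limit; a current Category C Certificate is held; assessed value is $82,000, below the $83,000 limit). But applying paragraphs (o)–(p): (o) operates against (e): a current Provisional Exemption Letter is held. (p) is not engaged (the print shop is more than 200 m from any designated waterway), so (o) stands. So (e) is unavailable.
No exception displaces § 62.9.

Yes — Jun's print shop must file a quarterly discharge report.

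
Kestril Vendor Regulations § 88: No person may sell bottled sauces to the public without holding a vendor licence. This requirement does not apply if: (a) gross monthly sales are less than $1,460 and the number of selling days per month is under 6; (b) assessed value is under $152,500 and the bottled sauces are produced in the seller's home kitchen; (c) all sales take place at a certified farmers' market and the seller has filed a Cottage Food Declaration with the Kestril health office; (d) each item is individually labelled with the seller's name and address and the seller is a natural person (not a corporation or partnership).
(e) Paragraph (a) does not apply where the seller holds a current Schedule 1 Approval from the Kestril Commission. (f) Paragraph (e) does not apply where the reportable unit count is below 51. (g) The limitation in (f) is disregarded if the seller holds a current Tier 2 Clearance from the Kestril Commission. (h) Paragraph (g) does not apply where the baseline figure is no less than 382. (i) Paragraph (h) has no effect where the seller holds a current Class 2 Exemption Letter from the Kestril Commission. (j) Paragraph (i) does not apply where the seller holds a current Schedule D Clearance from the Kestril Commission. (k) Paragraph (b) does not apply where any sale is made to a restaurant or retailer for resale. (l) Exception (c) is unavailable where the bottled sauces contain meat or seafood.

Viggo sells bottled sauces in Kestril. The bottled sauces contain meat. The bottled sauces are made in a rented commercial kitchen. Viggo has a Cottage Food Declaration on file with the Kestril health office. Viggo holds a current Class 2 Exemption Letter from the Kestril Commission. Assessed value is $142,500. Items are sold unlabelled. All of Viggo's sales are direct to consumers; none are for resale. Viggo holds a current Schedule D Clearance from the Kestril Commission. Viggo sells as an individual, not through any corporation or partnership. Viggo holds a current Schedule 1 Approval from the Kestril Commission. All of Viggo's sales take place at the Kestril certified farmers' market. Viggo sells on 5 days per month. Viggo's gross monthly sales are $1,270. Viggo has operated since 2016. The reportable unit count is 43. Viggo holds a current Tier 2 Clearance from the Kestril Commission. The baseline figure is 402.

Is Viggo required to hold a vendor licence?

No — exception (a) applies; Viggo is not required to hold a vendor licence.

Exception (a)'s conditions are all satisfied: gross monthly sales are $1,270, less than the $1,460 limit; the number of selling days per month is 5, under the 6 limit. Considering the limiting provisions: (e) is triggered (a current Schedule 1 Approval is held), but is displaced by (f): (f) operates against (e): the reportable unit count is 43, below the 51 limit. (g) would limit (f) — a current Tier 2 Clearance is held — but (h) sets (g) aside: (h) operates against (g): the baseline figure is 402, meeting the 382 threshold. (i) applies (a current Class 2 Exemption Letter is held), but is overridden by (j): (j) is triggered — a current Schedule D Clearance is held. (a) remains available.
Exception (b) fails — the bottled sauces are made in a commercial kitchen, not a home kitchen.
Exception (c): all sales are at a certified farmers' market; a Cottage Food Declaration is on file — every condition holds. But applying paragraph (l): (l) operates against (c): the bottled sauces contain meat. So (c) is unavailable.
Exception (d) fails — items are sold unlabelled.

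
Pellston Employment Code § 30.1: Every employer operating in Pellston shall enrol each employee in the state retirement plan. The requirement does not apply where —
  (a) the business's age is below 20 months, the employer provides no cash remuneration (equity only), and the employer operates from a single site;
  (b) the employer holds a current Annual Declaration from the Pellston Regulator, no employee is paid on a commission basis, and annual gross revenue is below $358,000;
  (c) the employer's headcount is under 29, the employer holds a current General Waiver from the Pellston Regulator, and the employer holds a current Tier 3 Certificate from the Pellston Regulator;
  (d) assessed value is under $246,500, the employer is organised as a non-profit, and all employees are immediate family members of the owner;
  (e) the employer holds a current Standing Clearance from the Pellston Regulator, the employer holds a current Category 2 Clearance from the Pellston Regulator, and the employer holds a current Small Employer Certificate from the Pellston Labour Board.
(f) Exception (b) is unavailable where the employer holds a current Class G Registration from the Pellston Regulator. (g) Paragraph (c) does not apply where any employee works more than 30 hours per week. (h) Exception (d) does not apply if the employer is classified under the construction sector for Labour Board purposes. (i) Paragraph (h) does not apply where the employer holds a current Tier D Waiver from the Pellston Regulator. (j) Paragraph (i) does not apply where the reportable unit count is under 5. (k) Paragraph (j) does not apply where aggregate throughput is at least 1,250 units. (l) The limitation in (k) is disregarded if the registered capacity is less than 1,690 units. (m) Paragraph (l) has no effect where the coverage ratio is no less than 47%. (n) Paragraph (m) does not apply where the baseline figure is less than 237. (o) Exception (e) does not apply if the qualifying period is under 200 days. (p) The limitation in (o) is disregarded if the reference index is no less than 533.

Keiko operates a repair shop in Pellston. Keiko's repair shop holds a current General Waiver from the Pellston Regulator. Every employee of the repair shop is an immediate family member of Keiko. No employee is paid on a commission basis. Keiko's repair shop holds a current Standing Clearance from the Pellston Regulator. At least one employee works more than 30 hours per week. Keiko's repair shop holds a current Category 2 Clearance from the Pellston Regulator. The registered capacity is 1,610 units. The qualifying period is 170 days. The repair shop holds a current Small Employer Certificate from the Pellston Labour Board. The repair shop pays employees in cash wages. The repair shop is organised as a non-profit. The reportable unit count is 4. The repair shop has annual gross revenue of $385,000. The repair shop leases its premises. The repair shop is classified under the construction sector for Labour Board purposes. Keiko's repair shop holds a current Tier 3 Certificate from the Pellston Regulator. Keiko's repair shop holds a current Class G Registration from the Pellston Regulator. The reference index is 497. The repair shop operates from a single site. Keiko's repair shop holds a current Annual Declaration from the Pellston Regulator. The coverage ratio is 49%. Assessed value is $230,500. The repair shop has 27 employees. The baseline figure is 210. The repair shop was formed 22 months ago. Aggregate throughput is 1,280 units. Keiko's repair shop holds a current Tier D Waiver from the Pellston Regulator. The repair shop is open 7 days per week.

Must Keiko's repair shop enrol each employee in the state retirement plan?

Yes — Keiko's repair shop must enrol each employee in the state retirement plan.

Exception (a) fails — the business's age is 22 months, not below 20 months.
Exception (b) does not apply: annual gross revenue is $385,000, not below $358,000.
Exception (c)'s conditions are all satisfied: the employer's headcount is 27, under the 29 limit; a current General Waiver is held; a current Tier 3 Certificate is held. But applying paragraph (g): (g) is triggered — at least one employee exceeds 30 hours/week. So (c) is unavailable.
Exception (d) is satisfied on its face — assessed value is $230,500, under the $246,500 limit; the employer is a non-profit; every employee is an immediate family member. Turning to paragraphs (h)–(n): (h) operates against (d): the repair shop is classified under the construction sector. (i) applies (a current Tier D Waiver is held), but is overridden by (j): (j) applies — the reportable unit count is 4, under the 5 limit. (k) would limit (j) — aggregate throughput is 1,280 units, meeting the 1,250 units threshold — but (l) sets (k) aside: (l) is engaged — the registered capacity is 1,610 units, less than the 1,690 units limit. (m) would limit (l) — the coverage ratio is 49%, meeting the 47% threshold — but (n) sets (m) aside: (n) operates against (m): the baseline figure is 210, less than the 237 limit. So (d) is unavailable.
Exception (e): a current Standing Clearance is held; a current Category 2 Clearance is held; a current Small Employer Certificate is held — every condition holds. However, paragraphs (o)–(p) must be considered: (o) operates against (e): the qualifying period is 170 days, under the 200 days limit. (p), which would lift (o), is inapplicable — the reference index is 497, short of 533. (e) is therefore removed.
None of the exceptions is available; § 30.1 applies in full.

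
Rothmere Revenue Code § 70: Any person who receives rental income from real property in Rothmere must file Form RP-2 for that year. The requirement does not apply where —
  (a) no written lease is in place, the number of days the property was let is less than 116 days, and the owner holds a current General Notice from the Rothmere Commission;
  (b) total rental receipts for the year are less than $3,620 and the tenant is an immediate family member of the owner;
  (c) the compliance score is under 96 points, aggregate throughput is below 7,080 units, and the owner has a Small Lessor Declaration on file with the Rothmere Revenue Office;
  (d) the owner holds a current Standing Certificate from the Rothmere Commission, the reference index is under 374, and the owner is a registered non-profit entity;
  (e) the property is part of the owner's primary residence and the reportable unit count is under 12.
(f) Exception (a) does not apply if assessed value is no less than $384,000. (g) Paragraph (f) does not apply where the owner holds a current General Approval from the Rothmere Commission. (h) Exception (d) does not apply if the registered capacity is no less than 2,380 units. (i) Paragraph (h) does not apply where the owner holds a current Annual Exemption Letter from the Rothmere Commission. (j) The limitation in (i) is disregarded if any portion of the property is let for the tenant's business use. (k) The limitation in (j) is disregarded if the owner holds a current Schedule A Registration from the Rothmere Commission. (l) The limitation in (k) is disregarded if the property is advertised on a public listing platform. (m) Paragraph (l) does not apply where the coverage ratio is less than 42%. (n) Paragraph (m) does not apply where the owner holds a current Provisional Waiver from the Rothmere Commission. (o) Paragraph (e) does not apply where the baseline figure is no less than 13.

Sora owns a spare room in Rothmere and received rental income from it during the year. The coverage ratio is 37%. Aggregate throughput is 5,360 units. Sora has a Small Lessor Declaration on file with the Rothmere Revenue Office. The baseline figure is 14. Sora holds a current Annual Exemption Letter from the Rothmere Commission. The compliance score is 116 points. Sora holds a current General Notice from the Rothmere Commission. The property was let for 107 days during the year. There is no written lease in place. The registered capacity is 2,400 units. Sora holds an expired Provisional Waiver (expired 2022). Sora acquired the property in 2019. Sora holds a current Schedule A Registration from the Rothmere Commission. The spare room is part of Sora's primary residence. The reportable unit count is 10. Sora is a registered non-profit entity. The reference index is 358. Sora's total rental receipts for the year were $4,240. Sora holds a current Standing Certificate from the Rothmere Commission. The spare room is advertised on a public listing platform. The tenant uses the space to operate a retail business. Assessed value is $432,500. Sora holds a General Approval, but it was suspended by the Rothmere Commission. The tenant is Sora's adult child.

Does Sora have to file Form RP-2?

Exception (a) is satisfied on its face — there is no written lease; the number of days the property was let is 107 days, less than the 116 days limit; a current General Notice is held. But: (f) operates against (a): assessed value is $432,500, meeting the $384,000 threshold. (g) does not operate here (the General Approval is not current), so (f) stands. (a) is therefore removed.
Exception (b) does not apply: total rental receipts for the year are $4,240, not less than $3,620.
Exception (c) does not apply: the compliance score is 116 points, not under 96 points.
Exception (d) is satisfied on its face — a current Standing Certificate is held; the reference index is 358, under the 374 limit; Sora is a registered non-profit. As to paragraphs (h)–(n): (h) applies (the registered capacity is 2,400 units, meeting the 2,380 units threshold), but is itself disapplied by (i): (i) operates against (h): a current Annual Exemption Letter is held. (j) would limit (i) — the space is let for business use — but (k) sets (j) aside: (k) operates against (j): a current Schedule A Registration is held. (l) is engaged (the property is publicly advertised), but is itself disapplied by (m): (m) is triggered — the coverage ratio is 37%, less than the 42% limit. (n) does not operate here (the Provisional Waiver is not current), so (m) stands. (d) remains available.
Exception (e): the spare room is part of the primary residence; the reportable unit count is 10, under the 12 limit — every condition holds. But applying paragraph (o): (o) operates — the baseline figure is 14, meeting the 13 threshold. So (e) is unavailable.

No — exception (d) applies; Sora is not required to file Form RP-2.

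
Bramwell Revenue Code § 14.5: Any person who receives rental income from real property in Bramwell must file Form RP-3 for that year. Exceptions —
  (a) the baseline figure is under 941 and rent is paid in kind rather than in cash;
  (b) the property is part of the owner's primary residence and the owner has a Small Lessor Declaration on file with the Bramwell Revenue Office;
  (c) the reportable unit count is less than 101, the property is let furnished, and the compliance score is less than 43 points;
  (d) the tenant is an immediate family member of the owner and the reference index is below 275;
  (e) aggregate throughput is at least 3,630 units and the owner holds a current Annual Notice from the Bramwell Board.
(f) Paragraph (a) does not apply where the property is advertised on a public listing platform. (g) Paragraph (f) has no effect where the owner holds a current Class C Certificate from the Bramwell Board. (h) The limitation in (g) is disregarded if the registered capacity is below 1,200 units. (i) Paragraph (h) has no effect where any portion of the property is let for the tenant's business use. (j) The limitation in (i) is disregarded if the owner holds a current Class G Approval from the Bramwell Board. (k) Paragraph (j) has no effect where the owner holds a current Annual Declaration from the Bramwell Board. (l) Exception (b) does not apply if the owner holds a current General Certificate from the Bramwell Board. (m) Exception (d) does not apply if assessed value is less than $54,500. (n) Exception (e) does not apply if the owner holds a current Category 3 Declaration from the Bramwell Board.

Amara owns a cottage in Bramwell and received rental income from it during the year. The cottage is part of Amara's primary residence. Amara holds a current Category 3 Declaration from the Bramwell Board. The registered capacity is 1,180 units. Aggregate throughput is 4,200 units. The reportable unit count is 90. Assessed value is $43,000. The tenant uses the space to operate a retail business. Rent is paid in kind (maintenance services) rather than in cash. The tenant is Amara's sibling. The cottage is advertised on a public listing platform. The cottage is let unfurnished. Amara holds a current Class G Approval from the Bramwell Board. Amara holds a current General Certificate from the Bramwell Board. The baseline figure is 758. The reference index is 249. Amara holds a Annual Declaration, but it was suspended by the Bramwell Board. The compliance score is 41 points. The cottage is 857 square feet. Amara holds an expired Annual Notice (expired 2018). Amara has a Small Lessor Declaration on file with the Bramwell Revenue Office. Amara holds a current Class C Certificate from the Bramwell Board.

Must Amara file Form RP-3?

Yes — Amara must file Form RP-3.

Exception (a): the baseline figure is 758, under the 941 limit; rent is paid in kind — every condition holds. However, paragraphs (f)–(k) must be considered: (f) operates against (a): the property is publicly advertised. (g) applies (a current Class C Certificate is held), but is displaced by (h): (h) applies — the registered capacity is 1,180 units, below the 1,200 units limit. (i) operates (the space is let for business use), but is set aside by (j): (j) operates against (i): a current Class G Approval is held. (k) is inapplicable (the Annual Declaration is not current), so (j) stands. (a) is therefore removed.
Exception (b) is satisfied on its face — the cottage is part of the primary residence; a Small Lessor Declaration is on file. However, paragraph (l) must be considered: (l) operates against (b): a current General Certificate is held. (b) is therefore removed.
Exception (c) fails — the property is let unfurnished.
Exception (d): the tenant is an immediate family member; the reference index is 249, below the 275 limit — every condition holds. But: (m) operates — assessed value is $43,000, less than the $54,500 limit. Exception (d) does not apply.
Exception (e) requires that the owner holds a current Annual Notice from the Bramwell Board; but no current Annual Notice is held, so (e) is unavailable.
No exception displaces § 14.5.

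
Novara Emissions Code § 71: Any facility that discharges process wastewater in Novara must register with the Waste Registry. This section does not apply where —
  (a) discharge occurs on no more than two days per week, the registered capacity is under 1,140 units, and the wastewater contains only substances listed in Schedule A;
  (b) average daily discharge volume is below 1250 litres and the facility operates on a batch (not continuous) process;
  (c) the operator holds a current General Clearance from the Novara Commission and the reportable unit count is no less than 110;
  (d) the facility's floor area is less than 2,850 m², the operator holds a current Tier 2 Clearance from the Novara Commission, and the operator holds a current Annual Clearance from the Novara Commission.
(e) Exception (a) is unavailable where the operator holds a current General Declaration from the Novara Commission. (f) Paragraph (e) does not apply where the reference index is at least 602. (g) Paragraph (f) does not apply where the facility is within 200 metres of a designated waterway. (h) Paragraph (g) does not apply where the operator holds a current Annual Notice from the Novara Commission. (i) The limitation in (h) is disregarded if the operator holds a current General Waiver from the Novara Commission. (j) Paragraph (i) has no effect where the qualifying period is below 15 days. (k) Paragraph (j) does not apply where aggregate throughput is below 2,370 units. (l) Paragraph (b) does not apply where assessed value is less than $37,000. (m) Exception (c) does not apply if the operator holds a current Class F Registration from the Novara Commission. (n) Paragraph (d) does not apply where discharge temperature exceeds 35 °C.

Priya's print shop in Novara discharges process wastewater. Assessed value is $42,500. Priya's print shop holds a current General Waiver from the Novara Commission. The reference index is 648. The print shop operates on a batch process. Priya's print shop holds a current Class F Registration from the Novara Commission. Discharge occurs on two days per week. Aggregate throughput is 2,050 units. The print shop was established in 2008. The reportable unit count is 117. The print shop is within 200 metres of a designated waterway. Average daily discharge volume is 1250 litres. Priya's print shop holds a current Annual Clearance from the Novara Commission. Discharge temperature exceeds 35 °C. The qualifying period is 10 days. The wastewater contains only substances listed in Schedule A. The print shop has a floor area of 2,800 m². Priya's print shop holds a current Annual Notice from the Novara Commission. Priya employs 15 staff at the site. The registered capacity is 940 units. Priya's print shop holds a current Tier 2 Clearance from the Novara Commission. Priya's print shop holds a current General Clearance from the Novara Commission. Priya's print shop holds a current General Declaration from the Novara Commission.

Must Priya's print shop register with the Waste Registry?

Yes — Priya's print shop must register with the Waste Registry.

Exception (a) is satisfied on its face — discharge occurs on no more than two days per week; the registered capacity is 940 units, under the 1,140 units limit; the wastewater is Schedule-A-only. But applying paragraphs (e)–(k): (e) is triggered — a current General Declaration is held. (f) would limit (e) — the reference index is 648, meeting the 602 threshold — but (g) sets (f) aside: (g) operates against (f): the print shop is within 200 m of a designated waterway. (h) is triggered (a current Annual Notice is held), but is displaced by (i): (i) operates against (h): a current General Waiver is held. (j) operates (the qualifying period is 10 days, below the 15 days limit), but is overridden by (k): (k) operates against (j): aggregate throughput is 2,050 units, below the 2,370 units limit. So (a) is unavailable.
Exception (b) requires that average daily discharge volume is below 1250 litres; but average daily discharge volume is 1250 litres, not below 1250 litres, so (b) is unavailable.
All of (c)'s requirements are met (a current General Clearance is held; the reportable unit count is 117, meeting the 110 threshold). But applying paragraph (m): (m) operates against (c): a current Class F Registration is held. Exception (c) does not apply.
Exception (d) is satisfied on its face — the facility's floor area is 2,800 m², less than the 2,850 m² limit; a current Tier 2 Clearance is held; a current Annual Clearance is held. But: (n) applies — discharge temperature exceeds 35 °C. (d) is therefore removed.
Every exception is unavailable, so the rule governs.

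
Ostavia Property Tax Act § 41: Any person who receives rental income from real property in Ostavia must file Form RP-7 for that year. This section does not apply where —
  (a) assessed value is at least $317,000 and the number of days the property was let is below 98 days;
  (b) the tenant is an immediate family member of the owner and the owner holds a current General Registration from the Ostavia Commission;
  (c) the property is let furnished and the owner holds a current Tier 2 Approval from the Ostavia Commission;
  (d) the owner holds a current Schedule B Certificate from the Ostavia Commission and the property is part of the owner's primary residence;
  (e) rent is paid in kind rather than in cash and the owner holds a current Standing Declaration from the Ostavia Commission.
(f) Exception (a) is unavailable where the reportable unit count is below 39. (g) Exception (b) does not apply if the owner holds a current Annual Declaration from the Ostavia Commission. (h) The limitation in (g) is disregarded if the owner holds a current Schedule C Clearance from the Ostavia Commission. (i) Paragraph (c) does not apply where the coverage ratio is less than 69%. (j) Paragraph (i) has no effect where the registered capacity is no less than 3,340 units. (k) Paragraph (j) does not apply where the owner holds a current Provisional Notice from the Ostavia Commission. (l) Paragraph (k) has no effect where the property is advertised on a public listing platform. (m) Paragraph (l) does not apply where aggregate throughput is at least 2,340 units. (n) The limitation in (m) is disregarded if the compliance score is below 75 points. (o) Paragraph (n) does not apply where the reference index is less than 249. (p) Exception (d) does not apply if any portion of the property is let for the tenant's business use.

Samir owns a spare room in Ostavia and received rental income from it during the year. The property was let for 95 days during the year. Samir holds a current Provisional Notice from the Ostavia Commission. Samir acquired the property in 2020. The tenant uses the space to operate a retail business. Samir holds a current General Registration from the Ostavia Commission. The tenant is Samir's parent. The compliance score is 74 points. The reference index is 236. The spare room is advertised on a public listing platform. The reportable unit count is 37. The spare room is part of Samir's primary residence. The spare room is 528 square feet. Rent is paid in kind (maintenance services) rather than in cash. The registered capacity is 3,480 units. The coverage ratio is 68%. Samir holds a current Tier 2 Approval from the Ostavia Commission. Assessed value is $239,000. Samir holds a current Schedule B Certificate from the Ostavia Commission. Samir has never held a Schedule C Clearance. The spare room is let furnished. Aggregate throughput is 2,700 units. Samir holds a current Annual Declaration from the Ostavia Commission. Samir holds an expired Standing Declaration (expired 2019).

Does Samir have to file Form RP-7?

Exception (a) requires that assessed value is at least $317,000; but assessed value is $239,000, short of $317,000, so (a) is unavailable.
All of (b)'s requirements are met (the tenant is an immediate family member; a current General Registration is held). However, paragraphs (g)–(h) must be considered: (g) operates against (b): a current Annual Declaration is held. (h), which would lift (g), does not operate here — there is no Schedule C Clearance in force. (b) is therefore removed.
Exception (c)'s conditions are all satisfied: the property is let furnished; a current Tier 2 Approval is held. But: (i) operates — the coverage ratio is 68%, less than the 69% limit. (j) applies (the registered capacity is 3,480 units, meeting the 3,340 units threshold), but yields to (k): (k) operates against (j): a current Provisional Notice is held. (l) would limit (k) — the property is publicly advertised — but (m) sets (l) aside: (m) operates against (l): aggregate throughput is 2,700 units, meeting the 2,340 units threshold. (n) applies (the compliance score is 74 points, below the 75 points limit), but is displaced by (o): (o) is triggered — the reference index is 236, less than the 249 limit. So (c) is unavailable.
Exception (d) is satisfied on its face — a current Schedule B Certificate is held; the spare room is part of the primary residence. But: (p) is engaged — the space is let for business use. Exception (d) does not apply.
Exception (e) does not apply: no current Standing Declaration is held.
No exception is made out. Samir falls within the general rule.

Yes — Samir must file Form RP-7.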